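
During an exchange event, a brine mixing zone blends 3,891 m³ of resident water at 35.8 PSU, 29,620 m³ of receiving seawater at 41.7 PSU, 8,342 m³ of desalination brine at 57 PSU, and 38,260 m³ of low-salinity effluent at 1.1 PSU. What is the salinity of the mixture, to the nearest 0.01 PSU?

23.62 PSU

Weighted by volume,
salt = 3,891×35.8 + 29,620×41.7 + 8,342×57 + 38,260×1.1 = 139,297.8 + 1,235,154 + 475,494 + 42,086 = 1,892,031.8
volume = 3,891 + 29,620 + 8,342 + 38,260 = 80,113 m³
S = 1,892,031.8 / 80,113 = 23.617 PSU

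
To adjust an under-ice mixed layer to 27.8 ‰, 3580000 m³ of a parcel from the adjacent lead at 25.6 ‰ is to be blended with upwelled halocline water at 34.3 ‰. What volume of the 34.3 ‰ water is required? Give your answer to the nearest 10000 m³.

Salt balance: 3,580,000×25.6 + V×34.3 = (3,580,000+V)×27.8
91,648,000 + 34.3V = 99,524,000 + 27.8V
7,876,000 = 6.5V
V = 1,211,692.31 m³

1210000 m³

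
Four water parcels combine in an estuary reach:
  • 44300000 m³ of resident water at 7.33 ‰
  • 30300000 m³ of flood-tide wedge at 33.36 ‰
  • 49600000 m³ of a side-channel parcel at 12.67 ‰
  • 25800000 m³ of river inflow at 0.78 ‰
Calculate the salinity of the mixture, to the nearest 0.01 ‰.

13.23 ‰

Salt balance:
salt = 44,300,000×7.33 + 30,300,000×33.36 + 49,600,000×12.67 + 25,800,000×0.78 = 324,719,000 + 1,010,808,000 + 628,432,000 + 20,124,000 = 1,984,083,000
volume = 44,300,000 + 30,300,000 + 49,600,000 + 25,800,000 = 150,000,000 m³
S = 1,984,083,000 / 150,000,000 = 13.2272 ‰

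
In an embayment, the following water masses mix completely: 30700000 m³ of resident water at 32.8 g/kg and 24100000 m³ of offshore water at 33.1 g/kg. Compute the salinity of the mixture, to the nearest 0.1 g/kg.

32.9 g/kg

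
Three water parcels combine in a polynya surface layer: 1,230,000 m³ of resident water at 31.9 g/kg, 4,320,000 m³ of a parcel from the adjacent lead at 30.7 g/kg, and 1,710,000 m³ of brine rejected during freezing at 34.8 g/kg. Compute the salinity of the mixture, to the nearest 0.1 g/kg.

By conservation of dissolved salt,
salt = 1,230,000×31.9 + 4,320,000×30.7 + 1,710,000×34.8 = 39,237,000 + 132,624,000 + 59,508,000 = 231,369,000
volume = 1,230,000 + 4,320,000 + 1,710,000 = 7,260,000 m³
S = 231,369,000 / 7,260,000 = 31.869 g/kg

31.9 g/kg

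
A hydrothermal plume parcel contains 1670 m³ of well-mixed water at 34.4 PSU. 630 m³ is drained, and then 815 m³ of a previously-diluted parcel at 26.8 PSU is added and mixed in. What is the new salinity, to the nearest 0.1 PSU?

Remaining after removal: 1,040 m³ at 34.4 PSU (salt = 35,776)
After addition: salt = 35,776 + 815×26.8 = 57,618; volume = 1,855 m³
S = 57,618 / 1,855 = 31.0609 PSU

31.1 PSU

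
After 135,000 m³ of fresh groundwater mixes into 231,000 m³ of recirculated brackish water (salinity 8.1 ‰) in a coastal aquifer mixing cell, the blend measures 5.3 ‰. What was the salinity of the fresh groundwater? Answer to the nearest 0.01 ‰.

Salt balance: 231,000×8.1 + 135,000×S = 366,000×5.3
1,871,100 + 135,000·S = 1,939,800
S = (1,939,800 − 1,871,100) / 135,000 = 0.5089 ‰

0.51 ‰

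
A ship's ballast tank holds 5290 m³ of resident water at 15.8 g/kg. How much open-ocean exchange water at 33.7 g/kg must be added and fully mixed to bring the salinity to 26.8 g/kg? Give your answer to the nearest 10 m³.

Salt balance: 5,290×15.8 + V×33.7 = (5,290+V)×26.8
83,582 + 33.7V = 141,772 + 26.8V
58,190 = 6.9V
V = 8,433.33 m³

8430 m³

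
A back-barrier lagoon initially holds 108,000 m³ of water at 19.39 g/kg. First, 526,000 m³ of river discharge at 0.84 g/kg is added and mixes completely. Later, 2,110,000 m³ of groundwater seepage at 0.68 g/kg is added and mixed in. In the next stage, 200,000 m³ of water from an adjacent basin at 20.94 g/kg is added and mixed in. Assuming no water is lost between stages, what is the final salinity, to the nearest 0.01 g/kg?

2.77 g/kg

Conserving salt mass:
Initial salt = 108,000×19.39 = 2,094,120
After stage 1: salt = 2,094,120 + 526,000×0.84 = 2,535,960; volume = 634,000 m³; S = 4 g/kg
After stage 2: salt = 2,535,960 + 2,110,000×0.68 = 3,970,760; volume = 2,744,000 m³; S = 1.447 g/kg
After stage 3: salt = 3,970,760 + 200,000×20.94 = 8,158,760; volume = 2,944,000 m³
S = 8,158,760 / 2,944,000 = 2.7713 g/kg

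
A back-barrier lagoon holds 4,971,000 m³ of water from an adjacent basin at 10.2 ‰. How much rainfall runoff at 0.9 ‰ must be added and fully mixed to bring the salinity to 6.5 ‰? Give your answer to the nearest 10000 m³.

Salt balance: 4,971,000×10.2 + V×0.9 = (4,971,000+V)×6.5
50,704,200 + 0.9V = 32,311,500 + 6.5V
18,392,700 = 5.6V
V = 3,284,410.71 m³

3280000 m³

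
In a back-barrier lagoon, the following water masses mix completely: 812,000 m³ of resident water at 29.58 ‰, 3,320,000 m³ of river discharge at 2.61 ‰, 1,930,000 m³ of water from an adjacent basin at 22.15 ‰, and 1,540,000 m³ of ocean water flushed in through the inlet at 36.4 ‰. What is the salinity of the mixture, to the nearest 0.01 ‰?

17.30 ‰

Conserving salt mass:
salt = 812,000×29.58 + 3,320,000×2.61 + 1,930,000×22.15 + 1,540,000×36.4 = 24,018,960 + 8,665,200 + 42,749,500 + 56,056,000 = 131,489,660
volume = 812,000 + 3,320,000 + 1,930,000 + 1,540,000 = 7,602,000 m³
S = 131,489,660 / 7,602,000 = 17.2967 ‰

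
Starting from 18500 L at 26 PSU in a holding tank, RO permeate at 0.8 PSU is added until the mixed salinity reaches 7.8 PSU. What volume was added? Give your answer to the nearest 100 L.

48100 L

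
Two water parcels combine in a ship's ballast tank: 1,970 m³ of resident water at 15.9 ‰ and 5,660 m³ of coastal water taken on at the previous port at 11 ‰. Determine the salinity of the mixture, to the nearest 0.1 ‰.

12.3 ‰

Total salt / total volume:
salt = 1,970×15.9 + 5,660×11 = 31,323 + 62,260 = 93,583
volume = 1,970 + 5,660 = 7,630 m³
S = 93,583 / 7,630 = 12.265 ‰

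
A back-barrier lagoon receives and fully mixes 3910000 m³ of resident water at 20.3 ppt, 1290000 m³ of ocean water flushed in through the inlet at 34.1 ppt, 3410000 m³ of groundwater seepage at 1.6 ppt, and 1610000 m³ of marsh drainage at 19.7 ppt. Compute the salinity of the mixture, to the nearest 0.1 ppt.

Salt balance:
salt = 3,910,000×20.3 + 1,290,000×34.1 + 3,410,000×1.6 + 1,610,000×19.7 = 79,373,000 + 43,989,000 + 5,456,000 + 31,717,000 = 160,535,000
volume = 3,910,000 + 1,290,000 + 3,410,000 + 1,610,000 = 10,220,000 m³
S = 160,535,000 / 10,220,000 = 15.708 ppt

15.7 ppt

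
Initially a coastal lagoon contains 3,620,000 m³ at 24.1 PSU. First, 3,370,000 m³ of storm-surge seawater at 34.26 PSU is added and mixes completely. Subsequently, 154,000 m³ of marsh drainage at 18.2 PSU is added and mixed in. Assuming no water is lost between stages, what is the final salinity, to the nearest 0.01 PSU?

Conserving salt mass:
Initial salt = 3,620,000×24.1 = 87,242,000
After stage 1: salt = 87,242,000 + 3,370,000×34.26 = 202,698,200; volume = 6,990,000 m³; S = 28.998 PSU
After stage 2: salt = 202,698,200 + 154,000×18.2 = 205,501,000; volume = 7,144,000 m³
S = 205,501,000 / 7,144,000 = 28.7655 PSU

28.77 PSU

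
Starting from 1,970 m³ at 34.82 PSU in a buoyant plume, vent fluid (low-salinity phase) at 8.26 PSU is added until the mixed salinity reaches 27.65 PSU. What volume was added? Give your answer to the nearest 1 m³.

Salt balance: 1,970×34.82 + V×8.26 = (1,970+V)×27.65
68,595.4 + 8.26V = 54,470.5 + 27.65V
14,124.9 = 19.39V
V = 728.46 m³

728 m³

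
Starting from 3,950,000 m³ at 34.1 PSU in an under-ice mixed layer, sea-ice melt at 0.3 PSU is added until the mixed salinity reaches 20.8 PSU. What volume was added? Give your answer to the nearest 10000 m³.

2560000 m³

Salt balance: 3,950,000×34.1 + V×0.3 = (3,950,000+V)×20.8
134,695,000 + 0.3V = 82,160,000 + 20.8V
52,535,000 = 20.5V
V = 2,562,682.93 m³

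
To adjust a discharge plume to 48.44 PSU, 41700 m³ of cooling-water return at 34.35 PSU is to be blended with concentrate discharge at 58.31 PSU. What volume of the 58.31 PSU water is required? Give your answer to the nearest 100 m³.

Salt balance: 41,700×34.35 + V×58.31 = (41,700+V)×48.44
1,432,395 + 58.31V = 2,019,948 + 48.44V
587,553 = 9.87V
V = 59,529.18 m³

59500 m³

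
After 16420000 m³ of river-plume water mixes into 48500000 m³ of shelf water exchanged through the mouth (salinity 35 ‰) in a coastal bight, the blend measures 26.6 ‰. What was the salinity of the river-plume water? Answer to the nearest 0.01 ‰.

1.79 ‰

Salt balance: 48,500,000×35 + 16,420,000×S = 64,920,000×26.6
1,697,500,000 + 16,420,000·S = 1,726,872,000
S = (1,726,872,000 − 1,697,500,000) / 16,420,000 = 1.7888 ‰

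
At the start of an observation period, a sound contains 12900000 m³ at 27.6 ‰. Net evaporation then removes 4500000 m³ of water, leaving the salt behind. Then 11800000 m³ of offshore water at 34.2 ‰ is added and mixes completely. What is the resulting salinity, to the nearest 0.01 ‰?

37.60 ‰

After evaporation: salt = 12,900,000×27.6 = 356,040,000; volume = 12,900,000 − 4,500,000 = 8,400,000 m³
After mixing: salt = 356,040,000 + 11,800,000×34.2 = 759,600,000; volume = 8,400,000 + 11,800,000 = 20,200,000 m³
S = 759,600,000 / 20,200,000 = 37.604 ‰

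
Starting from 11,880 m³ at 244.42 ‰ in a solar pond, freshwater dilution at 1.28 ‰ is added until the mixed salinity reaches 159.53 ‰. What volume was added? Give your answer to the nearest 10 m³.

Salt balance: 11,880×244.42 + V×1.28 = (11,880+V)×159.53
2,903,709.6 + 1.28V = 1,895,216.4 + 159.53V
1,008,493.2 = 158.25V
V = 6,372.78 m³

6370 m³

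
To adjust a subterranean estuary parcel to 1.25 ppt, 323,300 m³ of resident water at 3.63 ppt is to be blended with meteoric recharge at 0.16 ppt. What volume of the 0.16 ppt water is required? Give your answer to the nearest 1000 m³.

706000 m³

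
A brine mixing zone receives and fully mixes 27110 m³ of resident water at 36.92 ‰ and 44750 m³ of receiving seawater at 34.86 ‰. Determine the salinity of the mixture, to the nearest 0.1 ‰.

By conservation of dissolved salt,
salt = 27,110×36.92 + 44,750×34.86 = 1,000,901.2 + 1,559,985 = 2,560,886.2
volume = 27,110 + 44,750 = 71,860 m³
S = 2,560,886.2 / 71,860 = 35.637 ‰

35.6 ‰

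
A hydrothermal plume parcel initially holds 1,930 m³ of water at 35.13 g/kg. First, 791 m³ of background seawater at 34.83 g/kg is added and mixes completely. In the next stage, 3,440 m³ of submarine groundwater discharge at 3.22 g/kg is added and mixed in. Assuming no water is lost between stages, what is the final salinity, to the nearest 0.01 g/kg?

17.27 g/kg

Weighted by volume,
Initial salt = 1,930×35.13 = 67,800.9
After stage 1: salt = 67,800.9 + 791×34.83 = 95,351.43; volume = 2,721 m³; S = 35.043 g/kg
After stage 2: salt = 95,351.43 + 3,440×3.22 = 106,428.23; volume = 6,161 m³
S = 106,428.23 / 6,161 = 17.2745 g/kg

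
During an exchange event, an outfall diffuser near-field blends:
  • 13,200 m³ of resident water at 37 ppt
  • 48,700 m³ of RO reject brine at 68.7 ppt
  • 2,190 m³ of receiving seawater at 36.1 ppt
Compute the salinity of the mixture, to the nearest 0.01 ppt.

Weighted by volume,
salt = 13,200×37 + 48,700×68.7 + 2,190×36.1 = 488,400 + 3,345,690 + 79,059 = 3,913,149
volume = 13,200 + 48,700 + 2,190 = 64,090 m³
S = 3,913,149 / 64,090 = 61.0571 ppt

61.06 ppt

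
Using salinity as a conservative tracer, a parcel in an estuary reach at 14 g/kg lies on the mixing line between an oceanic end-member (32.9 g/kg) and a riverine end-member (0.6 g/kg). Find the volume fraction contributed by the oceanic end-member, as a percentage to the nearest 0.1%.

41.5%

Let g be the oceanic fraction. Salt balance per unit volume:
g×32.9 + (1−g)×0.6 = 14
g = (14 − 0.6) / (32.9 − 0.6) = 13.4/32.3 = 0.4149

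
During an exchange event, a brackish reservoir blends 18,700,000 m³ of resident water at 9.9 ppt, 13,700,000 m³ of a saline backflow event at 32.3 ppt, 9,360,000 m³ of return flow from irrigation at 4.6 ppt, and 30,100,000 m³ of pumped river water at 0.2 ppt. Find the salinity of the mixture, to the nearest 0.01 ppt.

Salt balance:
salt = 18,700,000×9.9 + 13,700,000×32.3 + 9,360,000×4.6 + 30,100,000×0.2 = 185,130,000 + 442,510,000 + 43,056,000 + 6,020,000 = 676,716,000
volume = 18,700,000 + 13,700,000 + 9,360,000 + 30,100,000 = 71,860,000 m³
S = 676,716,000 / 71,860,000 = 9.4171 ppt

9.42 ppt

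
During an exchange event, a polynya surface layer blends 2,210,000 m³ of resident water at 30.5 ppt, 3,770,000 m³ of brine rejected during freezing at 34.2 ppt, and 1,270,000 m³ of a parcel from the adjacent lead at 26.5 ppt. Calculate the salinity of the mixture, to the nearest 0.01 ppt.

31.72 ppt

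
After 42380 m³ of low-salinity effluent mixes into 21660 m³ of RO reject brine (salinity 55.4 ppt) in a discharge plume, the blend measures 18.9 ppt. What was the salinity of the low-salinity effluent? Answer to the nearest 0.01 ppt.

0.25 ppt

Salt balance: 21,660×55.4 + 42,380×S = 64,040×18.9
1,199,964 + 42,380·S = 1,210,356
S = (1,210,356 − 1,199,964) / 42,380 = 0.2452 ppt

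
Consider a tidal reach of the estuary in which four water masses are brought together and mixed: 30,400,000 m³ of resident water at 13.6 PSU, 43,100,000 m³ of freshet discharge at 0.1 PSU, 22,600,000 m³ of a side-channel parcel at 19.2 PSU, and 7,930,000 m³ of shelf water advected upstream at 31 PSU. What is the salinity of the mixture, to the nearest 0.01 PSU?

10.55 PSU

Conserving salt mass:
salt = 30,400,000×13.6 + 43,100,000×0.1 + 22,600,000×19.2 + 7,930,000×31 = 413,440,000 + 4,310,000 + 433,920,000 + 245,830,000 = 1,097,500,000
volume = 30,400,000 + 43,100,000 + 22,600,000 + 7,930,000 = 104,030,000 m³
S = 1,097,500,000 / 104,030,000 = 10.5498 PSU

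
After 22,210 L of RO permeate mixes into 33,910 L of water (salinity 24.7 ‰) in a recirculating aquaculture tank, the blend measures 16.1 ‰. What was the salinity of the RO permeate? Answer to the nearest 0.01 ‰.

2.97 ‰

Salt balance: 33,910×24.7 + 22,210×S = 56,120×16.1
837,577 + 22,210·S = 903,532
S = (903,532 − 837,577) / 22,210 = 2.9696 ‰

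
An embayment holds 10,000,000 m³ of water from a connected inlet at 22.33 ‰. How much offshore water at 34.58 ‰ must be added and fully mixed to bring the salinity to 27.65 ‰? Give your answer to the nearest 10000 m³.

7680000 m³

Salt balance: 10,000,000×22.33 + V×34.58 = (10,000,000+V)×27.65
223,300,000 + 34.58V = 276,500,000 + 27.65V
53,200,000 = 6.93V
V = 7,676,767.68 m³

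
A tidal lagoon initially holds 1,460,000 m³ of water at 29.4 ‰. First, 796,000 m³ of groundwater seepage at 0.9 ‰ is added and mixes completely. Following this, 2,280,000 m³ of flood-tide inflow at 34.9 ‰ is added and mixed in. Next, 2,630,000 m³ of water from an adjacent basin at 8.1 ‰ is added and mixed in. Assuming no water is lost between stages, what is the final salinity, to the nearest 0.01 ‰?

20.17 ‰

Conserving salt mass:
Initial salt = 1,460,000×29.4 = 42,924,000
After stage 1: salt = 42,924,000 + 796,000×0.9 = 43,640,400; volume = 2,256,000 m³; S = 19.344 ‰
After stage 2: salt = 43,640,400 + 2,280,000×34.9 = 123,212,400; volume = 4,536,000 m³; S = 27.163 ‰
After stage 3: salt = 123,212,400 + 2,630,000×8.1 = 144,515,400; volume = 7,166,000 m³
S = 144,515,400 / 7,166,000 = 20.1668 ‰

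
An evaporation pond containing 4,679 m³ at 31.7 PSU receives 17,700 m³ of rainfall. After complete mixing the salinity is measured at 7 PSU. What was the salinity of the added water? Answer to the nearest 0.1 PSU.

0.5 PSU

Salt balance: 4,679×31.7 + 17,700×S = 22,379×7
148,324.3 + 17,700·S = 156,653
S = (156,653 − 148,324.3) / 17,700 = 0.4705 PSU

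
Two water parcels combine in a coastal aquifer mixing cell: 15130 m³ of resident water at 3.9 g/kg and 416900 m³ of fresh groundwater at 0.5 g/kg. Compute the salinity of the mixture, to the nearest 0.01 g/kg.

Conserving salt mass:
salt = 15,130×3.9 + 416,900×0.5 = 59,007 + 208,450 = 267,457
volume = 15,130 + 416,900 = 432,030 m³
S = 267,457 / 432,030 = 0.6191 g/kg

0.62 g/kg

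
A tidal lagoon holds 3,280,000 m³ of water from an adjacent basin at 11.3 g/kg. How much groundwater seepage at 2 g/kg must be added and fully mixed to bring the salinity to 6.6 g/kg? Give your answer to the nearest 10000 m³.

3350000 m³

Salt balance: 3,280,000×11.3 + V×2 = (3,280,000+V)×6.6
37,064,000 + 2V = 21,648,000 + 6.6V
15,416,000 = 4.6V
V = 3,351,304.35 m³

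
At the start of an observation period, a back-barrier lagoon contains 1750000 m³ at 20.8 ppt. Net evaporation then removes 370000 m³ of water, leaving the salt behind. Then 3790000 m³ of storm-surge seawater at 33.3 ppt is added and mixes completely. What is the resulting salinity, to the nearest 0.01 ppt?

After evaporation: salt = 1,750,000×20.8 = 36,400,000; volume = 1,750,000 − 370,000 = 1,380,000 m³
After mixing: salt = 36,400,000 + 3,790,000×33.3 = 162,607,000; volume = 1,380,000 + 3,790,000 = 5,170,000 m³
S = 162,607,000 / 5,170,000 = 31.452 ppt

31.45 ppt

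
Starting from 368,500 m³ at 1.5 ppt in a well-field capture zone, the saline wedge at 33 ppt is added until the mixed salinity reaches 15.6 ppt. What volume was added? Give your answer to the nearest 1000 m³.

299000 m³

Salt balance: 368,500×1.5 + V×33 = (368,500+V)×15.6
552,750 + 33V = 5,748,600 + 15.6V
5,195,850 = 17.4V
V = 298,612.07 m³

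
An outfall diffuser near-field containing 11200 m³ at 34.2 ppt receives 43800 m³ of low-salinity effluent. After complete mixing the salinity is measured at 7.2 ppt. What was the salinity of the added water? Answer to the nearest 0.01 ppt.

0.30 ppt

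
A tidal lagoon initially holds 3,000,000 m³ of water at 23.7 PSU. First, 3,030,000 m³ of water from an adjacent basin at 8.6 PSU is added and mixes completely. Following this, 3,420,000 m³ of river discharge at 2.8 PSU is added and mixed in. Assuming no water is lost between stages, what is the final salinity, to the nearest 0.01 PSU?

By conservation of dissolved salt,
Initial salt = 3,000,000×23.7 = 71,100,000
After stage 1: salt = 71,100,000 + 3,030,000×8.6 = 97,158,000; volume = 6,030,000 m³; S = 16.112 PSU
After stage 2: salt = 97,158,000 + 3,420,000×2.8 = 106,734,000; volume = 9,450,000 m³
S = 106,734,000 / 9,450,000 = 11.2946 PSU

11.29 PSU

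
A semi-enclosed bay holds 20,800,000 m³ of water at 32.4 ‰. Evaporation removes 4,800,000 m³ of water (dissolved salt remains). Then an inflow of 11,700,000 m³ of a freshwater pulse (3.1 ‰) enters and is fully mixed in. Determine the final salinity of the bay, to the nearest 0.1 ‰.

After evaporation: salt = 20,800,000×32.4 = 673,920,000; volume = 20,800,000 − 4,800,000 = 16,000,000 m³
After mixing: salt = 673,920,000 + 11,700,000×3.1 = 710,190,000; volume = 16,000,000 + 11,700,000 = 27,700,000 m³
S = 710,190,000 / 27,700,000 = 25.6386 ‰

25.6 ‰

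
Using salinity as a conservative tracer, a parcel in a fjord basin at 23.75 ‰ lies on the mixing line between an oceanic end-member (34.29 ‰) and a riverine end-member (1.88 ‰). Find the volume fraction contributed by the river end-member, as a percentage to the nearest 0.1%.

Let f be the freshwater fraction. Salt balance per unit volume:
f×1.88 + (1−f)×34.29 = 23.75
f = (34.29 − 23.75) / (34.29 − 1.88) = 10.54/32.41 = 0.3252

32.5%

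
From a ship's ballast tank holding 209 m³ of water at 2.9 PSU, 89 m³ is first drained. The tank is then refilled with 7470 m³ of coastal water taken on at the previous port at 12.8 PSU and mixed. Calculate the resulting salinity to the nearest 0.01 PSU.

12.64 PSU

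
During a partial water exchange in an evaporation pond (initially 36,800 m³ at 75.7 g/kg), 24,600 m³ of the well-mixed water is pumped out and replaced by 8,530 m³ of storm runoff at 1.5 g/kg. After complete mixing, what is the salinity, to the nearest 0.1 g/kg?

45.2 g/kg

Remaining after removal: 12,200 m³ at 75.7 g/kg (salt = 923,540)
After addition: salt = 923,540 + 8,530×1.5 = 936,335; volume = 20,730 m³
S = 936,335 / 20,730 = 45.1681 g/kg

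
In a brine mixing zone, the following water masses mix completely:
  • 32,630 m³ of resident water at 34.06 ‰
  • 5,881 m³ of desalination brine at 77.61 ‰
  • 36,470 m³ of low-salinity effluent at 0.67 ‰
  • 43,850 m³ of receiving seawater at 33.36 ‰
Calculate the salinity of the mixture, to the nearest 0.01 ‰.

25.71 ‰

Total salt / total volume:
salt = 32,630×34.06 + 5,881×77.61 + 36,470×0.67 + 43,850×33.36 = 1,111,377.8 + 456,424.41 + 24,434.9 + 1,462,836 = 3,055,073.11
volume = 32,630 + 5,881 + 36,470 + 43,850 = 118,831 m³
S = 3,055,073.11 / 118,831 = 25.7094 ‰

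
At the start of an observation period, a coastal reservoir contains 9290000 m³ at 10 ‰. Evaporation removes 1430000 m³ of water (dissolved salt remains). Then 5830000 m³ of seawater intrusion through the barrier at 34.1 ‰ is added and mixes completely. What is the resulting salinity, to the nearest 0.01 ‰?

21.31 ‰

After evaporation: salt = 9,290,000×10 = 92,900,000; volume = 9,290,000 − 1,430,000 = 7,860,000 m³
After mixing: salt = 92,900,000 + 5,830,000×34.1 = 291,703,000; volume = 7,860,000 + 5,830,000 = 13,690,000 m³
S = 291,703,000 / 13,690,000 = 21.3077 ‰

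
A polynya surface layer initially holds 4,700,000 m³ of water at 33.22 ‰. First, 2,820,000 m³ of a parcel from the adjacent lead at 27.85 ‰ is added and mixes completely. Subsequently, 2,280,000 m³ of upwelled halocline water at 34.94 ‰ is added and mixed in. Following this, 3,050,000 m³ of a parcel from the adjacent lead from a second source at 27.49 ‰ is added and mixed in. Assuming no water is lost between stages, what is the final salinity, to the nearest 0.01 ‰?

30.99 ‰

By conservation of dissolved salt,
Initial salt = 4,700,000×33.22 = 156,134,000
After stage 1: salt = 156,134,000 + 2,820,000×27.85 = 234,671,000; volume = 7,520,000 m³; S = 31.206 ‰
After stage 2: salt = 234,671,000 + 2,280,000×34.94 = 314,334,200; volume = 9,800,000 m³; S = 32.075 ‰
After stage 3: salt = 314,334,200 + 3,050,000×27.49 = 398,178,700; volume = 12,850,000 m³
S = 398,178,700 / 12,850,000 = 30.9867 ‰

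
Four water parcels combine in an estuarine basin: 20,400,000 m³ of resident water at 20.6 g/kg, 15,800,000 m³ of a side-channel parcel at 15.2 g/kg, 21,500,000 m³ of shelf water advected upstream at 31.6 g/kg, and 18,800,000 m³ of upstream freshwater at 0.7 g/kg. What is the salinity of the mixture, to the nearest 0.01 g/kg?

17.69 g/kg

Weighted by volume,
salt = 20,400,000×20.6 + 15,800,000×15.2 + 21,500,000×31.6 + 18,800,000×0.7 = 420,240,000 + 240,160,000 + 679,400,000 + 13,160,000 = 1,352,960,000
volume = 20,400,000 + 15,800,000 + 21,500,000 + 18,800,000 = 76,500,000 m³
S = 1,352,960,000 / 76,500,000 = 17.6858 g/kg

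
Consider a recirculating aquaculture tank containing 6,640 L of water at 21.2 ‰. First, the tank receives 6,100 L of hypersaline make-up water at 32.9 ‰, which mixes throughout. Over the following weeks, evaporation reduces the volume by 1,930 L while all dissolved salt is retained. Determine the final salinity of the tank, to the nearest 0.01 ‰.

31.59 ‰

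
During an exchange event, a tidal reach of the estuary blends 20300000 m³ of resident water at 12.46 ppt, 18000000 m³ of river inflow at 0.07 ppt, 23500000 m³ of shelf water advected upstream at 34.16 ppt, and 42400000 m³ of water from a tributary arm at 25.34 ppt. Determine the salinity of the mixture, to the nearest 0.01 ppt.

20.45 ppt

Weighted by volume,
salt = 20,300,000×12.46 + 18,000,000×0.07 + 23,500,000×34.16 + 42,400,000×25.34 = 252,938,000 + 1,260,000 + 802,760,000 + 1,074,416,000 = 2,131,374,000
volume = 20,300,000 + 18,000,000 + 23,500,000 + 42,400,000 = 104,200,000 m³
S = 2,131,374,000 / 104,200,000 = 20.4546 ppt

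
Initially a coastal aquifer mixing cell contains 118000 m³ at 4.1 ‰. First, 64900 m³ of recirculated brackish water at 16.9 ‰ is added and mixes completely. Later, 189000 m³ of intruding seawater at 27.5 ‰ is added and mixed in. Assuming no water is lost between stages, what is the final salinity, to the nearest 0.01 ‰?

18.23 ‰

Salt balance:
Initial salt = 118,000×4.1 = 483,800
After stage 1: salt = 483,800 + 64,900×16.9 = 1,580,610; volume = 182,900 m³; S = 8.642 ‰
After stage 2: salt = 1,580,610 + 189,000×27.5 = 6,778,110; volume = 371,900 m³
S = 6,778,110 / 371,900 = 18.2256 ‰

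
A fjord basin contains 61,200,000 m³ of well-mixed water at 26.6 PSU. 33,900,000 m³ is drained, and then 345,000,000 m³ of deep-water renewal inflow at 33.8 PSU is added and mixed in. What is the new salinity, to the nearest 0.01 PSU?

33.27 PSU

Remaining after removal: 27,300,000 m³ at 26.6 PSU (salt = 726,180,000)
After addition: salt = 726,180,000 + 345,000,000×33.8 = 12,387,180,000; volume = 372,300,000 m³
S = 12,387,180,000 / 372,300,000 = 33.272 PSU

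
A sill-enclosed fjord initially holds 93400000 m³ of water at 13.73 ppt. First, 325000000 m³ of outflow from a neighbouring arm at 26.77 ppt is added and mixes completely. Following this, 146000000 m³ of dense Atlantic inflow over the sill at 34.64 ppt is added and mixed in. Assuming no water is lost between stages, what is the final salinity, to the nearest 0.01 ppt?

Weighted by volume,
Initial salt = 93,400,000×13.73 = 1,282,382,000
After stage 1: salt = 1,282,382,000 + 325,000,000×26.77 = 9,982,632,000; volume = 418,400,000 m³; S = 23.859 ppt
After stage 2: salt = 9,982,632,000 + 146,000,000×34.64 = 15,040,072,000; volume = 564,400,000 m³
S = 15,040,072,000 / 564,400,000 = 26.6479 ppt

26.65 ppt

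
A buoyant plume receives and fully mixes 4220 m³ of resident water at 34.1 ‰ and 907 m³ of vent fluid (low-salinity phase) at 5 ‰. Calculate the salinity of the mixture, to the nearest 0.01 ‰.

28.95 ‰

Weighted by volume,
salt = 4,220×34.1 + 907×5 = 143,902 + 4,535 = 148,437
volume = 4,220 + 907 = 5,127 m³
S = 148,437 / 5,127 = 28.952 ‰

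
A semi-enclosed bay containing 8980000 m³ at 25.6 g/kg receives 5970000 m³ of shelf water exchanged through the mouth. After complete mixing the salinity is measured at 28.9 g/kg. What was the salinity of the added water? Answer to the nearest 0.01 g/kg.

Salt balance: 8,980,000×25.6 + 5,970,000×S = 14,950,000×28.9
229,888,000 + 5,970,000·S = 432,055,000
S = (432,055,000 − 229,888,000) / 5,970,000 = 33.8638 g/kg

33.86 g/kg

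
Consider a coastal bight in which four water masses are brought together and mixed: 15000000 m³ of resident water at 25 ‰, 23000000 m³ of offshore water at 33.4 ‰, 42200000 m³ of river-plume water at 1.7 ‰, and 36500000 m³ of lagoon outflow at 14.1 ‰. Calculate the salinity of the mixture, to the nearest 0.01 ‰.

14.82 ‰

Mass of salt is conserved:
salt = 15,000,000×25 + 23,000,000×33.4 + 42,200,000×1.7 + 36,500,000×14.1 = 375,000,000 + 768,200,000 + 71,740,000 + 514,650,000 = 1,729,590,000
volume = 15,000,000 + 23,000,000 + 42,200,000 + 36,500,000 = 116,700,000 m³
S = 1,729,590,000 / 116,700,000 = 14.8208 ‰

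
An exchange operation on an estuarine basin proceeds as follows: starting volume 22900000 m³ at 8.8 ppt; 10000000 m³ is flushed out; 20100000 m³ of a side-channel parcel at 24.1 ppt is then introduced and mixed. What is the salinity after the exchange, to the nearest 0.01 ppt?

Remaining after removal: 12,900,000 m³ at 8.8 ppt (salt = 113,520,000)
After addition: salt = 113,520,000 + 20,100,000×24.1 = 597,930,000; volume = 33,000,000 m³
S = 597,930,000 / 33,000,000 = 18.1191 ppt

18.12 ppt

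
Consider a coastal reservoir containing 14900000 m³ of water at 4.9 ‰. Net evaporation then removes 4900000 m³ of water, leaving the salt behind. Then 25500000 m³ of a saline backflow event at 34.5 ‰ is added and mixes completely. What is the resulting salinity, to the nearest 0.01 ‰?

26.84 ‰

After evaporation: salt = 14,900,000×4.9 = 73,010,000; volume = 14,900,000 − 4,900,000 = 10,000,000 m³
After mixing: salt = 73,010,000 + 25,500,000×34.5 = 952,760,000; volume = 10,000,000 + 25,500,000 = 35,500,000 m³
S = 952,760,000 / 35,500,000 = 26.8383 ‰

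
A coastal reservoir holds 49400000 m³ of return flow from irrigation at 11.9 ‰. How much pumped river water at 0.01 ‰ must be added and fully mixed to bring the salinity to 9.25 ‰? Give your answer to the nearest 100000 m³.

Salt balance: 49,400,000×11.9 + V×0.01 = (49,400,000+V)×9.25
587,860,000 + 0.01V = 456,950,000 + 9.25V
130,910,000 = 9.24V
V = 14,167,748.92 m³

14200000 m³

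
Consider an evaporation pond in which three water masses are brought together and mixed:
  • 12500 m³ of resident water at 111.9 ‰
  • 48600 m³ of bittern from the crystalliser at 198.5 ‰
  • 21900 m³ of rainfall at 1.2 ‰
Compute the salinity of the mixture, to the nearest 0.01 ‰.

133.40 ‰

Total salt / total volume:
salt = 12,500×111.9 + 48,600×198.5 + 21,900×1.2 = 1,398,750 + 9,647,100 + 26,280 = 11,072,130
volume = 12,500 + 48,600 + 21,900 = 83,000 m³
S = 11,072,130 / 83,000 = 133.3992 ‰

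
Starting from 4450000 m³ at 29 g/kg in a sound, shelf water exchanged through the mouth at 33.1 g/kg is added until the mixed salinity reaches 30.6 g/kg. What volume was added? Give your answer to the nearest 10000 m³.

2850000 m³

Salt balance: 4,450,000×29 + V×33.1 = (4,450,000+V)×30.6
129,050,000 + 33.1V = 136,170,000 + 30.6V
7,120,000 = 2.5V
V = 2,848,000 m³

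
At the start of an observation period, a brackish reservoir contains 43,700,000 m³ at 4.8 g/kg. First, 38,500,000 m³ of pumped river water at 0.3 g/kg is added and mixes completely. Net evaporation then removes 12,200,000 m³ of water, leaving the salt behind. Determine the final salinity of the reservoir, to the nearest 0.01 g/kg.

3.16 g/kg

After mixing: salt = 43,700,000×4.8 + 38,500,000×0.3 = 221,310,000; volume = 82,200,000 m³
After evaporation: salt unchanged = 221,310,000; volume = 82,200,000 − 12,200,000 = 70,000,000 m³
S = 221,310,000 / 70,000,000 = 3.1616 g/kg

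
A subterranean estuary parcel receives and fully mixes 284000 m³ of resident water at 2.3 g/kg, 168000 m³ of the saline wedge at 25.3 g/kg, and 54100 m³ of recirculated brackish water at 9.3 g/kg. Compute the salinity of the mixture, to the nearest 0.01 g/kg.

Total salt / total volume:
salt = 284,000×2.3 + 168,000×25.3 + 54,100×9.3 = 653,200 + 4,250,400 + 503,130 = 5,406,730
volume = 284,000 + 168,000 + 54,100 = 506,100 m³
S = 5,406,730 / 506,100 = 10.6831 g/kg

10.68 g/kg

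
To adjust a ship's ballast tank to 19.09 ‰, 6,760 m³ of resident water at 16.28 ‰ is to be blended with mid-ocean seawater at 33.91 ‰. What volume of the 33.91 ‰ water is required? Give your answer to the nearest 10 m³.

Salt balance: 6,760×16.28 + V×33.91 = (6,760+V)×19.09
110,052.8 + 33.91V = 129,048.4 + 19.09V
18,995.6 = 14.82V
V = 1,281.75 m³

1280 m³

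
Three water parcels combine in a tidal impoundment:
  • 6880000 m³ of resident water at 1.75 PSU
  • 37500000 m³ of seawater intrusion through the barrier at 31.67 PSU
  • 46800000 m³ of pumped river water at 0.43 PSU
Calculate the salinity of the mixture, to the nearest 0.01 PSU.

By conservation of dissolved salt,
salt = 6,880,000×1.75 + 37,500,000×31.67 + 46,800,000×0.43 = 12,040,000 + 1,187,625,000 + 20,124,000 = 1,219,789,000
volume = 6,880,000 + 37,500,000 + 46,800,000 = 91,180,000 m³
S = 1,219,789,000 / 91,180,000 = 13.3778 PSU

13.38 PSU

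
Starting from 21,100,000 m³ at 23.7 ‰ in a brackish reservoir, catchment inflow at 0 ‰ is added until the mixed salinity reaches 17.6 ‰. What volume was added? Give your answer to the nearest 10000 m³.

Salt balance: 21,100,000×23.7 + V×0 = (21,100,000+V)×17.6
500,070,000 + 0V = 371,360,000 + 17.6V
128,710,000 = 17.6V
V = 7,313,068.18 m³

7310000 m³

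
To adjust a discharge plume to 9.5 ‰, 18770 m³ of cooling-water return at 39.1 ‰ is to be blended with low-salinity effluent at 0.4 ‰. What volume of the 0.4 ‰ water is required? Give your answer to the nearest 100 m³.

61100 m³

Salt balance: 18,770×39.1 + V×0.4 = (18,770+V)×9.5
733,907 + 0.4V = 178,315 + 9.5V
555,592 = 9.1V
V = 61,054.07 m³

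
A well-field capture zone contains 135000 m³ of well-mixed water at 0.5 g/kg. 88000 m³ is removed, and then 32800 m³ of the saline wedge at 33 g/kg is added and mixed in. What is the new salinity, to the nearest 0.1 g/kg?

Remaining after removal: 47,000 m³ at 0.5 g/kg (salt = 23,500)
After addition: salt = 23,500 + 32,800×33 = 1,105,900; volume = 79,800 m³
S = 1,105,900 / 79,800 = 13.8584 g/kg

13.9 g/kg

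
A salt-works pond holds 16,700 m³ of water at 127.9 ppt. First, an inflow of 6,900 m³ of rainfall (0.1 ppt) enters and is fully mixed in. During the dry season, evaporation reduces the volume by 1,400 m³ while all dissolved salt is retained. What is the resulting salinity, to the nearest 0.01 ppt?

After mixing: salt = 16,700×127.9 + 6,900×0.1 = 2,136,620; volume = 23,600 m³
After evaporation: salt unchanged = 2,136,620; volume = 23,600 − 1,400 = 22,200 m³
S = 2,136,620 / 22,200 = 96.2441 ppt

96.24 ppt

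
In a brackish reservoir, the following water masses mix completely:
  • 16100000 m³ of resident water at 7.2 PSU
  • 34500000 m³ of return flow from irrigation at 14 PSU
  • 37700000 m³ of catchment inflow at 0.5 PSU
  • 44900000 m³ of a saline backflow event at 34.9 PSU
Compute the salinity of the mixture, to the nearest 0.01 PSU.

16.40 PSU

Weighted by volume,
salt = 16,100,000×7.2 + 34,500,000×14 + 37,700,000×0.5 + 44,900,000×34.9 = 115,920,000 + 483,000,000 + 18,850,000 + 1,567,010,000 = 2,184,780,000
volume = 16,100,000 + 34,500,000 + 37,700,000 + 44,900,000 = 133,200,000 m³
S = 2,184,780,000 / 133,200,000 = 16.4023 PSU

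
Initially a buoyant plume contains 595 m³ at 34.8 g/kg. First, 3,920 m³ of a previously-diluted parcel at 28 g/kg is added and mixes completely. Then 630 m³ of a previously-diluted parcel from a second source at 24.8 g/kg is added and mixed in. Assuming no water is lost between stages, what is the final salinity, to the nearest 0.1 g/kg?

28.4 g/kg

Salt balance:
Initial salt = 595×34.8 = 20,706
After stage 1: salt = 20,706 + 3,920×28 = 130,466; volume = 4,515 m³; S = 28.896 g/kg
After stage 2: salt = 130,466 + 630×24.8 = 146,090; volume = 5,145 m³
S = 146,090 / 5,145 = 28.3946 g/kg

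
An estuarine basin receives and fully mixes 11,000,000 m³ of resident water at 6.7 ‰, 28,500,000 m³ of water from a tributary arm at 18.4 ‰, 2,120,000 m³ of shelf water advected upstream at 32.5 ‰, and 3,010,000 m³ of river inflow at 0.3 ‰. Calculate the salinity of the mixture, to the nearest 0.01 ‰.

Mass of salt is conserved:
salt = 11,000,000×6.7 + 28,500,000×18.4 + 2,120,000×32.5 + 3,010,000×0.3 = 73,700,000 + 524,400,000 + 68,900,000 + 903,000 = 667,903,000
volume = 11,000,000 + 28,500,000 + 2,120,000 + 3,010,000 = 44,630,000 m³
S = 667,903,000 / 44,630,000 = 14.9653 ‰

14.97 ‰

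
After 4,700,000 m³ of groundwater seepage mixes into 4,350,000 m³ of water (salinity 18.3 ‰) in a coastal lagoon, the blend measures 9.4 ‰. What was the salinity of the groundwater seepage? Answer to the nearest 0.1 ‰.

Salt balance: 4,350,000×18.3 + 4,700,000×S = 9,050,000×9.4
79,605,000 + 4,700,000·S = 85,070,000
S = (85,070,000 − 79,605,000) / 4,700,000 = 1.1628 ‰

1.2 ‰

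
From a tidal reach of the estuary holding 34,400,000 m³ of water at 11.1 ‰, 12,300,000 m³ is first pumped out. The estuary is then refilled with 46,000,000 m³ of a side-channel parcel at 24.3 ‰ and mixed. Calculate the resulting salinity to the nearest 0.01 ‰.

20.02 ‰

Remaining after removal: 22,100,000 m³ at 11.1 ‰ (salt = 245,310,000)
After addition: salt = 245,310,000 + 46,000,000×24.3 = 1,363,110,000; volume = 68,100,000 m³
S = 1,363,110,000 / 68,100,000 = 20.0163 ‰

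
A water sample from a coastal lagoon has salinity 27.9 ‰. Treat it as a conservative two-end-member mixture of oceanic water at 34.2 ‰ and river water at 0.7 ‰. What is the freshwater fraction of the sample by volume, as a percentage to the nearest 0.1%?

Let f be the freshwater fraction. Salt balance per unit volume:
f×0.7 + (1−f)×34.2 = 27.9
f = (34.2 − 27.9) / (34.2 − 0.7) = 6.3/33.5 = 0.1881

18.8%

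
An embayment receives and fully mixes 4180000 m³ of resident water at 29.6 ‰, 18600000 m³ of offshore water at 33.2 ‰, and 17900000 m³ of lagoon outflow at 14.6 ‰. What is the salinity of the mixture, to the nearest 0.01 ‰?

Total salt / total volume:
salt = 4,180,000×29.6 + 18,600,000×33.2 + 17,900,000×14.6 = 123,728,000 + 617,520,000 + 261,340,000 = 1,002,588,000
volume = 4,180,000 + 18,600,000 + 17,900,000 = 40,680,000 m³
S = 1,002,588,000 / 40,680,000 = 24.6457 ‰

24.65 ‰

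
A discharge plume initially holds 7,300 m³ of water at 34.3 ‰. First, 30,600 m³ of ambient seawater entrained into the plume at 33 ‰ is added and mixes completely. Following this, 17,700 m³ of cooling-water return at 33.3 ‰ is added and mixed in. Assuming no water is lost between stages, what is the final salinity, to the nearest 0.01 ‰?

Conserving salt mass:
Initial salt = 7,300×34.3 = 250,390
After stage 1: salt = 250,390 + 30,600×33 = 1,260,190; volume = 37,900 m³; S = 33.25 ‰
After stage 2: salt = 1,260,190 + 17,700×33.3 = 1,849,600; volume = 55,600 m³
S = 1,849,600 / 55,600 = 33.2662 ‰

33.27 ‰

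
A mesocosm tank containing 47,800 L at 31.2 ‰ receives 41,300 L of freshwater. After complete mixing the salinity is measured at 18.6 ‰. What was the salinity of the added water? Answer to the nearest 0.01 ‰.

4.02 ‰

Salt balance: 47,800×31.2 + 41,300×S = 89,100×18.6
1,491,360 + 41,300·S = 1,657,260
S = (1,657,260 − 1,491,360) / 41,300 = 4.0169 ‰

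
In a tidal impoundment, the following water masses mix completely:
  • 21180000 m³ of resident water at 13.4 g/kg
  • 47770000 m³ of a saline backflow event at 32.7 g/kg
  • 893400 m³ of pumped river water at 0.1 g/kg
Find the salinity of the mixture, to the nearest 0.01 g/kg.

Mass of salt is conserved:
salt = 21,180,000×13.4 + 47,770,000×32.7 + 893,400×0.1 = 283,812,000 + 1,562,079,000 + 89,340 = 1,845,980,340
volume = 21,180,000 + 47,770,000 + 893,400 = 69,843,400 m³
S = 1,845,980,340 / 69,843,400 = 26.4303 g/kg

26.43 g/kg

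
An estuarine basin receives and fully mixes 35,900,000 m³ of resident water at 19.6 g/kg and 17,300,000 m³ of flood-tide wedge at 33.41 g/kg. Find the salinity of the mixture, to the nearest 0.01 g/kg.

Total salt / total volume:
salt = 35,900,000×19.6 + 17,300,000×33.41 = 703,640,000 + 577,993,000 = 1,281,633,000
volume = 35,900,000 + 17,300,000 = 53,200,000 m³
S = 1,281,633,000 / 53,200,000 = 24.0908 g/kg

24.09 g/kg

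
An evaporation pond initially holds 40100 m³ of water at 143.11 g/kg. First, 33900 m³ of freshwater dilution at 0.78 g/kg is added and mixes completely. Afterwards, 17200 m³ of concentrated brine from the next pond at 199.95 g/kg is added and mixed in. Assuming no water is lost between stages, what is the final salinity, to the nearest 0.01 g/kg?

100.92 g/kg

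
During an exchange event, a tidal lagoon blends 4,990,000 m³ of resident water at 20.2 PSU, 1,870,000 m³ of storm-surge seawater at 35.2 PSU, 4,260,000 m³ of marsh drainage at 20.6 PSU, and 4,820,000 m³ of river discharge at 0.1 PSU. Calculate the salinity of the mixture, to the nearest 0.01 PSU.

Conserving salt mass:
salt = 4,990,000×20.2 + 1,870,000×35.2 + 4,260,000×20.6 + 4,820,000×0.1 = 100,798,000 + 65,824,000 + 87,756,000 + 482,000 = 254,860,000
volume = 4,990,000 + 1,870,000 + 4,260,000 + 4,820,000 = 15,940,000 m³
S = 254,860,000 / 15,940,000 = 15.9887 PSU

15.99 PSU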